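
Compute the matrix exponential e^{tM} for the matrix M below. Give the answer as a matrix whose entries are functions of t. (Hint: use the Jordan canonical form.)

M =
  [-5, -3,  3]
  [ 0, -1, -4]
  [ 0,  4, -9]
e^{tM} =
  [exp(-5*t), -3*t*exp(-5*t), 3*t*exp(-5*t)]
  [0, 4*t*exp(-5*t) + exp(-5*t), -4*t*exp(-5*t)]
  [0, 4*t*exp(-5*t), -4*t*exp(-5*t) + exp(-5*t)]

Strategy: write M = P · J · P⁻¹ where J is a Jordan canonical form, so e^{tM} = P · e^{tJ} · P⁻¹, and e^{tJ} can be computed block-by-block.

M has Jordan form
J =
  [-5,  1,  0]
  [ 0, -5,  0]
  [ 0,  0, -5]
(up to reordering of blocks).

Per-block formulas:
  For a 1×1 block at λ = -5: exp(t · [-5]) = [e^(-5t)].
  For a 2×2 Jordan block J_2(-5): exp(t · J_2(-5)) = e^(-5t)·(I + t·N), where N is the 2×2 nilpotent shift.

After assembling e^{tJ} and conjugating by P, we get:

e^{tM} =
  [exp(-5*t), -3*t*exp(-5*t), 3*t*exp(-5*t)]
  [0, 4*t*exp(-5*t) + exp(-5*t), -4*t*exp(-5*t)]
  [0, 4*t*exp(-5*t), -4*t*exp(-5*t) + exp(-5*t)]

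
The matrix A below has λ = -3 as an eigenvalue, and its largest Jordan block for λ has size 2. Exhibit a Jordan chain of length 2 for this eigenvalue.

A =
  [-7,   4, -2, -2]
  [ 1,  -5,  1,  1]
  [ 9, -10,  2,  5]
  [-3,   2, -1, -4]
A Jordan chain for λ = -3 of length 2:
v_1 = (0, -1, -1, -1)ᵀ
v_2 = (1, 1, 0, 0)ᵀ

Let N = A − (-3)·I. We want v_2 with N^2 v_2 = 0 but N^1 v_2 ≠ 0; then v_{j-1} := N · v_j for j = 2, …, 2.

Pick v_2 = (1, 1, 0, 0)ᵀ.
Then v_1 = N · v_2 = (0, -1, -1, -1)ᵀ.

Sanity check: (A − (-3)·I) v_1 = (0, 0, 0, 0)ᵀ = 0. ✓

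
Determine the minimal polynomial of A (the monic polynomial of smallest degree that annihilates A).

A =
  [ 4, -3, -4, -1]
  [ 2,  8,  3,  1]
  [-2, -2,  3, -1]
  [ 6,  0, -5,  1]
x^4 - 16*x^3 + 88*x^2 - 192*x + 144

The characteristic polynomial is χ_A(x) = (x - 6)^2*(x - 2)^2, so the eigenvalues are known. The minimal polynomial is
  m_A(x) = Π_λ (x − λ)^{k_λ}
where k_λ is the size of the *largest* Jordan block for λ (equivalently, the smallest k with (A − λI)^k v = 0 for every generalised eigenvector v of λ).

  λ = 2: largest Jordan block has size 2, contributing (x − 2)^2
  λ = 6: largest Jordan block has size 2, contributing (x − 6)^2

So m_A(x) = (x - 6)^2*(x - 2)^2 = x^4 - 16*x^3 + 88*x^2 - 192*x + 144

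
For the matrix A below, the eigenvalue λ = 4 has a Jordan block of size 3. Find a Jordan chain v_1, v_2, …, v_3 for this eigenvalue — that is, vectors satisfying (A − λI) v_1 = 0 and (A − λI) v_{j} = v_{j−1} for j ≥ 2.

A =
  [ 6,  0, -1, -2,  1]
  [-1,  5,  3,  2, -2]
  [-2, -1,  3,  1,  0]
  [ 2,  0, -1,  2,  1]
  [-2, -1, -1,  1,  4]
A Jordan chain for λ = 4 of length 3:
v_1 = (0, -1, 1, 0, 1)ᵀ
v_2 = (2, -1, -2, 2, -2)ᵀ
v_3 = (1, 0, 0, 0, 0)ᵀ

Let N = A − (4)·I. We want v_3 with N^3 v_3 = 0 but N^2 v_3 ≠ 0; then v_{j-1} := N · v_j for j = 3, …, 2.

Pick v_3 = (1, 0, 0, 0, 0)ᵀ.
Then v_2 = N · v_3 = (2, -1, -2, 2, -2)ᵀ.
Then v_1 = N · v_2 = (0, -1, 1, 0, 1)ᵀ.

Sanity check: (A − (4)·I) v_1 = (0, 0, 0, 0, 0)ᵀ = 0. ✓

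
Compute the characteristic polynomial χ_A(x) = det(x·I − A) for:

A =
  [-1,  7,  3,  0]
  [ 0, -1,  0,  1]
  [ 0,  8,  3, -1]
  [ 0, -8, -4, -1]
x^4 - 2*x^2 + 1

Expanding det(x·I − A) (e.g. by cofactor expansion or by noting that A is similar to its Jordan form J, which has the same characteristic polynomial as A) gives
  χ_A(x) = x^4 - 2*x^2 + 1
which factors as (x - 1)^2*(x + 1)^2. The eigenvalues (with algebraic multiplicities) are λ = -1 with multiplicity 2, λ = 1 with multiplicity 2.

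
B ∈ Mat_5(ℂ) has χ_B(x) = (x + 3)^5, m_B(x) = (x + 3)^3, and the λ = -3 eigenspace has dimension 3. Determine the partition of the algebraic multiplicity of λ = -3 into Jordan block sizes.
Block sizes for λ = -3: [3, 1, 1]

Step 1 — from the characteristic polynomial, algebraic multiplicity of λ = -3 is 5. From dim ker(B − (-3)·I) = 3, there are exactly 3 Jordan blocks for λ = -3.
Step 2 — from the minimal polynomial, the factor (x + 3)^3 tells us the largest block for λ = -3 has size 3.
Step 3 — with total size 5, 3 blocks, and largest block 3, the block sizes (in nonincreasing order) are [3, 1, 1].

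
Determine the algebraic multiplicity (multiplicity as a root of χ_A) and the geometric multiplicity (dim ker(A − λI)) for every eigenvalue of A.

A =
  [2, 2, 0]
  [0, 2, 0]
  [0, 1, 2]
λ = 2: alg = 3, geom = 2

Step 1 — factor the characteristic polynomial to read off the algebraic multiplicities:
  χ_A(x) = (x - 2)^3

Step 2 — compute geometric multiplicities via the rank-nullity identity g(λ) = n − rank(A − λI):
  rank(A − (2)·I) = 1, so dim ker(A − (2)·I) = n − 1 = 2

Summary:
  λ = 2: algebraic multiplicity = 3, geometric multiplicity = 2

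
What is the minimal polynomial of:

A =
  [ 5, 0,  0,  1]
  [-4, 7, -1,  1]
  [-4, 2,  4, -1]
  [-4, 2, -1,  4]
x^3 - 15*x^2 + 75*x - 125

The characteristic polynomial is χ_A(x) = (x - 5)^4, so the eigenvalues are known. The minimal polynomial is
  m_A(x) = Π_λ (x − λ)^{k_λ}
where k_λ is the size of the *largest* Jordan block for λ (equivalently, the smallest k with (A − λI)^k v = 0 for every generalised eigenvector v of λ).

  λ = 5: largest Jordan block has size 3, contributing (x − 5)^3

So m_A(x) = (x - 5)^3 = x^3 - 15*x^2 + 75*x - 125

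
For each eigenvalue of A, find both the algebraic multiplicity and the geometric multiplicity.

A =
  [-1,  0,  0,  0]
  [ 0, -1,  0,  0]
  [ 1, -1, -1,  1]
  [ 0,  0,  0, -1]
λ = -1: alg = 4, geom = 3

Step 1 — factor the characteristic polynomial to read off the algebraic multiplicities:
  χ_A(x) = (x + 1)^4

Step 2 — compute geometric multiplicities via the rank-nullity identity g(λ) = n − rank(A − λI):
  rank(A − (-1)·I) = 1, so dim ker(A − (-1)·I) = n − 1 = 3

Summary:
  λ = -1: algebraic multiplicity = 4, geometric multiplicity = 3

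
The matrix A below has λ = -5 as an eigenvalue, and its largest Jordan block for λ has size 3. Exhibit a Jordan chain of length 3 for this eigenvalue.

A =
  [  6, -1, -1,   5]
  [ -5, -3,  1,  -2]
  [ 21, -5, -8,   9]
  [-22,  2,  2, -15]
A Jordan chain for λ = -5 of length 3:
v_1 = (-5, 0, -5, 10)ᵀ
v_2 = (11, -5, 21, -22)ᵀ
v_3 = (1, 0, 0, 0)ᵀ

Let N = A − (-5)·I. We want v_3 with N^3 v_3 = 0 but N^2 v_3 ≠ 0; then v_{j-1} := N · v_j for j = 3, …, 2.

Pick v_3 = (1, 0, 0, 0)ᵀ.
Then v_2 = N · v_3 = (11, -5, 21, -22)ᵀ.
Then v_1 = N · v_2 = (-5, 0, -5, 10)ᵀ.

Sanity check: (A − (-5)·I) v_1 = (0, 0, 0, 0)ᵀ = 0. ✓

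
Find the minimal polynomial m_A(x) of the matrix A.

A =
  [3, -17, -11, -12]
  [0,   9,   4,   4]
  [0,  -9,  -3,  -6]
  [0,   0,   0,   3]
x^3 - 9*x^2 + 27*x - 27

The characteristic polynomial is χ_A(x) = (x - 3)^4, so the eigenvalues are known. The minimal polynomial is
  m_A(x) = Π_λ (x − λ)^{k_λ}
where k_λ is the size of the *largest* Jordan block for λ (equivalently, the smallest k with (A − λI)^k v = 0 for every generalised eigenvector v of λ).

  λ = 3: largest Jordan block has size 3, contributing (x − 3)^3

So m_A(x) = (x - 3)^3 = x^3 - 9*x^2 + 27*x - 27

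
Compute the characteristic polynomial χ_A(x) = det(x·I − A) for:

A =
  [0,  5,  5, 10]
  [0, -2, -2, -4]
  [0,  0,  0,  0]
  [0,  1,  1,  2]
x^4

Expanding det(x·I − A) (e.g. by cofactor expansion or by noting that A is similar to its Jordan form J, which has the same characteristic polynomial as A) gives
  χ_A(x) = x^4
which factors as x^4. The eigenvalues (with algebraic multiplicities) are λ = 0 with multiplicity 4.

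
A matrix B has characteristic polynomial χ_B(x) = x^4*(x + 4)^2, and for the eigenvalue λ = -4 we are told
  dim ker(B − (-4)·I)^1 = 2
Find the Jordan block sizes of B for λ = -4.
Block sizes for λ = -4: [1, 1]

From the dimensions of kernels of powers, the number of Jordan blocks of size at least j is d_j − d_{j−1} where d_j = dim ker(N^j) (with d_0 = 0). Computing the differences gives [2].
The number of blocks of size exactly k is (#blocks of size ≥ k) − (#blocks of size ≥ k + 1), so the partition is: 2 block(s) of size 1.
In nonincreasing order the block sizes are [1, 1].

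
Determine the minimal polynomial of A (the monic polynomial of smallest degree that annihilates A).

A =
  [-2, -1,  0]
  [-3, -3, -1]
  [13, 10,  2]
x^3 + 3*x^2 + 3*x + 1

The characteristic polynomial is χ_A(x) = (x + 1)^3, so the eigenvalues are known. The minimal polynomial is
  m_A(x) = Π_λ (x − λ)^{k_λ}
where k_λ is the size of the *largest* Jordan block for λ (equivalently, the smallest k with (A − λI)^k v = 0 for every generalised eigenvector v of λ).

  λ = -1: largest Jordan block has size 3, contributing (x + 1)^3

So m_A(x) = (x + 1)^3 = x^3 + 3*x^2 + 3*x + 1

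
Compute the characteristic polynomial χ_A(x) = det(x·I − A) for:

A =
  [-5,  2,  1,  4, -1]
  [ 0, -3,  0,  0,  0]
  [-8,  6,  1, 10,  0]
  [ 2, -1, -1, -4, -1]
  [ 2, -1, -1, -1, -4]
x^5 + 15*x^4 + 90*x^3 + 270*x^2 + 405*x + 243

Expanding det(x·I − A) (e.g. by cofactor expansion or by noting that A is similar to its Jordan form J, which has the same characteristic polynomial as A) gives
  χ_A(x) = x^5 + 15*x^4 + 90*x^3 + 270*x^2 + 405*x + 243
which factors as (x + 3)^5. The eigenvalues (with algebraic multiplicities) are λ = -3 with multiplicity 5.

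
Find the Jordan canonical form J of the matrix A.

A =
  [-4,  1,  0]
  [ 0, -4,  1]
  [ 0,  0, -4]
J_3(-4)

The characteristic polynomial is
  det(x·I − A) = x^3 + 12*x^2 + 48*x + 64 = (x + 4)^3

Eigenvalues and multiplicities (the geometric multiplicity of λ is n − rank(A − λI), which equals the number of Jordan blocks for λ):
  λ = -4: algebraic multiplicity = 3, geometric multiplicity = 1

Determining the block sizes for each eigenvalue:
  λ = -4: one block (gm = 1), so the single block has size am = 3 → block sizes [3]

Assembling the blocks gives a Jordan form
J =
  [-4,  1,  0]
  [ 0, -4,  1]
  [ 0,  0, -4]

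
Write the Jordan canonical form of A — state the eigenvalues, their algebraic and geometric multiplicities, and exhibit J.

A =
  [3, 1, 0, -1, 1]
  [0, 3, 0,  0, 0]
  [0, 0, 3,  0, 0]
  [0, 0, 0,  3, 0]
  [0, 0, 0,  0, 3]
J_2(3) ⊕ J_1(3) ⊕ J_1(3) ⊕ J_1(3)

The characteristic polynomial is
  det(x·I − A) = x^5 - 15*x^4 + 90*x^3 - 270*x^2 + 405*x - 243 = (x - 3)^5

Eigenvalues and multiplicities (the geometric multiplicity of λ is n − rank(A − λI), which equals the number of Jordan blocks for λ):
  λ = 3: algebraic multiplicity = 5, geometric multiplicity = 4

Determining the block sizes for each eigenvalue:
  λ = 3: 4 blocks summing to 5 forces exactly one block of size 2 and the rest size 1 → block sizes [2, 1, 1, 1]

Assembling the blocks gives a Jordan form
J =
  [3, 1, 0, 0, 0]
  [0, 3, 0, 0, 0]
  [0, 0, 3, 0, 0]
  [0, 0, 0, 3, 0]
  [0, 0, 0, 0, 3]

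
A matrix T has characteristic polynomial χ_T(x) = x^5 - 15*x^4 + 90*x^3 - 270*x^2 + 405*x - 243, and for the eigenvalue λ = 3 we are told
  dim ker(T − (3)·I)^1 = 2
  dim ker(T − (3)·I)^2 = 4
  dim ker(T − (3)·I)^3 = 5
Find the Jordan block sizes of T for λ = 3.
Block sizes for λ = 3: [3, 2]

From the dimensions of kernels of powers, the number of Jordan blocks of size at least j is d_j − d_{j−1} where d_j = dim ker(N^j) (with d_0 = 0). Computing the differences gives [2, 2, 1].
The number of blocks of size exactly k is (#blocks of size ≥ k) − (#blocks of size ≥ k + 1), so the partition is: 1 block(s) of size 2, 1 block(s) of size 3.
In nonincreasing order the block sizes are [3, 2].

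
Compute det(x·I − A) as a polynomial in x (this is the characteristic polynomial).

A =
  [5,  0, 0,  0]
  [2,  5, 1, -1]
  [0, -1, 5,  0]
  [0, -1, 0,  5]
x^4 - 20*x^3 + 150*x^2 - 500*x + 625

Expanding det(x·I − A) (e.g. by cofactor expansion or by noting that A is similar to its Jordan form J, which has the same characteristic polynomial as A) gives
  χ_A(x) = x^4 - 20*x^3 + 150*x^2 - 500*x + 625
which factors as (x - 5)^4. The eigenvalues (with algebraic multiplicities) are λ = 5 with multiplicity 4.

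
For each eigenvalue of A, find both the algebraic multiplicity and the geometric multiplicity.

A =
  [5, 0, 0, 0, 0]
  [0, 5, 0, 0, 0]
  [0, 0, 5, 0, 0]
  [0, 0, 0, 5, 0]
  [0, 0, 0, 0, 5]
λ = 5: alg = 5, geom = 5

Step 1 — factor the characteristic polynomial to read off the algebraic multiplicities:
  χ_A(x) = (x - 5)^5

Step 2 — compute geometric multiplicities via the rank-nullity identity g(λ) = n − rank(A − λI):
  rank(A − (5)·I) = 0, so dim ker(A − (5)·I) = n − 0 = 5

Summary:
  λ = 5: algebraic multiplicity = 5, geometric multiplicity = 5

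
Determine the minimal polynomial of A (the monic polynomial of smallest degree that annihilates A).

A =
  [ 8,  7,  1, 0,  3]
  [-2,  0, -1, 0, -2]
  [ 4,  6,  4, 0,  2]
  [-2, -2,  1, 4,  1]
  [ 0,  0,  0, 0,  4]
x^3 - 12*x^2 + 48*x - 64

The characteristic polynomial is χ_A(x) = (x - 4)^5, so the eigenvalues are known. The minimal polynomial is
  m_A(x) = Π_λ (x − λ)^{k_λ}
where k_λ is the size of the *largest* Jordan block for λ (equivalently, the smallest k with (A − λI)^k v = 0 for every generalised eigenvector v of λ).

  λ = 4: largest Jordan block has size 3, contributing (x − 4)^3

So m_A(x) = (x - 4)^3 = x^3 - 12*x^2 + 48*x - 64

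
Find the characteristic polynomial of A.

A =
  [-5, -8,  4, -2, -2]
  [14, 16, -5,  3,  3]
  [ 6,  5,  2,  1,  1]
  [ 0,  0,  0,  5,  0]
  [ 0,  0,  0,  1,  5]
x^5 - 23*x^4 + 210*x^3 - 950*x^2 + 2125*x - 1875

Expanding det(x·I − A) (e.g. by cofactor expansion or by noting that A is similar to its Jordan form J, which has the same characteristic polynomial as A) gives
  χ_A(x) = x^5 - 23*x^4 + 210*x^3 - 950*x^2 + 2125*x - 1875
which factors as (x - 5)^4*(x - 3). The eigenvalues (with algebraic multiplicities) are λ = 3 with multiplicity 1, λ = 5 with multiplicity 4.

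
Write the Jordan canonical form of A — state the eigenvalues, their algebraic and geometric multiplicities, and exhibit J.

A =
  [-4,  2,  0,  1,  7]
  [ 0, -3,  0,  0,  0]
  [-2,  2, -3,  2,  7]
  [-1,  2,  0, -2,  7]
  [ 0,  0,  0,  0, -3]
J_2(-3) ⊕ J_2(-3) ⊕ J_1(-3)

The characteristic polynomial is
  det(x·I − A) = x^5 + 15*x^4 + 90*x^3 + 270*x^2 + 405*x + 243 = (x + 3)^5

Eigenvalues and multiplicities (the geometric multiplicity of λ is n − rank(A − λI), which equals the number of Jordan blocks for λ):
  λ = -3: algebraic multiplicity = 5, geometric multiplicity = 3

Determining the block sizes for each eigenvalue:
  λ = -3: with am = 5 and gm = 3, the partition is not yet determined (e.g. several partitions of 5 into 3 parts exist). Let N = A − (-3)·I. Computing rank(N^1) = 2, rank(N^2) = 0; the number of blocks of size ≥ j is rank(N^{j−1}) − rank(N^j), giving [3, 2]. So we have 2 block(s) of size 2, 1 block(s) of size 1 → block sizes [2, 2, 1]

Assembling the blocks gives a Jordan form
J =
  [-3,  1,  0,  0,  0]
  [ 0, -3,  0,  0,  0]
  [ 0,  0, -3,  1,  0]
  [ 0,  0,  0, -3,  0]
  [ 0,  0,  0,  0, -3]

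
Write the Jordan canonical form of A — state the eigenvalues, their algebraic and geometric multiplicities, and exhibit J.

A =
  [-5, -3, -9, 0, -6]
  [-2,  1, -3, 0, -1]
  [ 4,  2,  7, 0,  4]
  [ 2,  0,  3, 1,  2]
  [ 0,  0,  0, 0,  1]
J_3(1) ⊕ J_2(1)

The characteristic polynomial is
  det(x·I − A) = x^5 - 5*x^4 + 10*x^3 - 10*x^2 + 5*x - 1 = (x - 1)^5

Eigenvalues and multiplicities (the geometric multiplicity of λ is n − rank(A − λI), which equals the number of Jordan blocks for λ):
  λ = 1: algebraic multiplicity = 5, geometric multiplicity = 2

Determining the block sizes for each eigenvalue:
  λ = 1: with am = 5 and gm = 2, the partition is not yet determined (e.g. several partitions of 5 into 2 parts exist). Let N = A − (1)·I. Computing rank(N^1) = 3, rank(N^2) = 1, rank(N^3) = 0; the number of blocks of size ≥ j is rank(N^{j−1}) − rank(N^j), giving [2, 2, 1]. So we have 1 block(s) of size 3, 1 block(s) of size 2 → block sizes [3, 2]

Assembling the blocks gives a Jordan form
J =
  [1, 1, 0, 0, 0]
  [0, 1, 1, 0, 0]
  [0, 0, 1, 0, 0]
  [0, 0, 0, 1, 1]
  [0, 0, 0, 0, 1]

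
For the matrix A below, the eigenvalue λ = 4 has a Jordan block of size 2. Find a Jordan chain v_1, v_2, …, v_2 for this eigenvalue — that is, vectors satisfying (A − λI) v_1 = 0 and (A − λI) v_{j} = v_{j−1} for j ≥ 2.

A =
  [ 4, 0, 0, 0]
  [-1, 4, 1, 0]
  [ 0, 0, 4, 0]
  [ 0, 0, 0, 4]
A Jordan chain for λ = 4 of length 2:
v_1 = (0, -1, 0, 0)ᵀ
v_2 = (1, 0, 0, 0)ᵀ

Let N = A − (4)·I. We want v_2 with N^2 v_2 = 0 but N^1 v_2 ≠ 0; then v_{j-1} := N · v_j for j = 2, …, 2.

Pick v_2 = (1, 0, 0, 0)ᵀ.
Then v_1 = N · v_2 = (0, -1, 0, 0)ᵀ.

Sanity check: (A − (4)·I) v_1 = (0, 0, 0, 0)ᵀ = 0. ✓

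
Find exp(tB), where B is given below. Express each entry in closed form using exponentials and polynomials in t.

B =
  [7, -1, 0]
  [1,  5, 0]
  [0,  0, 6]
e^{tB} =
  [t*exp(6*t) + exp(6*t), -t*exp(6*t), 0]
  [t*exp(6*t), -t*exp(6*t) + exp(6*t), 0]
  [0, 0, exp(6*t)]

Strategy: write B = P · J · P⁻¹ where J is a Jordan canonical form, so e^{tB} = P · e^{tJ} · P⁻¹, and e^{tJ} can be computed block-by-block.

B has Jordan form
J =
  [6, 1, 0]
  [0, 6, 0]
  [0, 0, 6]
(up to reordering of blocks).

Per-block formulas:
  For a 1×1 block at λ = 6: exp(t · [6]) = [e^(6t)].
  For a 2×2 Jordan block J_2(6): exp(t · J_2(6)) = e^(6t)·(I + t·N), where N is the 2×2 nilpotent shift.

After assembling e^{tJ} and conjugating by P, we get:

e^{tB} =
  [t*exp(6*t) + exp(6*t), -t*exp(6*t), 0]
  [t*exp(6*t), -t*exp(6*t) + exp(6*t), 0]
  [0, 0, exp(6*t)]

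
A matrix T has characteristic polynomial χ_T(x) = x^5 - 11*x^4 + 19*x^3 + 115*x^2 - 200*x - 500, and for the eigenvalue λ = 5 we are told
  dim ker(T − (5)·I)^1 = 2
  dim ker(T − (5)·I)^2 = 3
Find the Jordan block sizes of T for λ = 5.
Block sizes for λ = 5: [2, 1]

From the dimensions of kernels of powers, the number of Jordan blocks of size at least j is d_j − d_{j−1} where d_j = dim ker(N^j) (with d_0 = 0). Computing the differences gives [2, 1].
The number of blocks of size exactly k is (#blocks of size ≥ k) − (#blocks of size ≥ k + 1), so the partition is: 1 block(s) of size 1, 1 block(s) of size 2.
In nonincreasing order the block sizes are [2, 1].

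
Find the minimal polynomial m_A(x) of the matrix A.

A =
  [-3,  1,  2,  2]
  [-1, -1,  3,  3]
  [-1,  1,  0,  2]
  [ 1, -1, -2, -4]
x^3 + 6*x^2 + 12*x + 8

The characteristic polynomial is χ_A(x) = (x + 2)^4, so the eigenvalues are known. The minimal polynomial is
  m_A(x) = Π_λ (x − λ)^{k_λ}
where k_λ is the size of the *largest* Jordan block for λ (equivalently, the smallest k with (A − λI)^k v = 0 for every generalised eigenvector v of λ).

  λ = -2: largest Jordan block has size 3, contributing (x + 2)^3

So m_A(x) = (x + 2)^3 = x^3 + 6*x^2 + 12*x + 8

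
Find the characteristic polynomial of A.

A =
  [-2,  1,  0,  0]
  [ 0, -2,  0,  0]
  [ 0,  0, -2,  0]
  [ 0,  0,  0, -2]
x^4 + 8*x^3 + 24*x^2 + 32*x + 16

Expanding det(x·I − A) (e.g. by cofactor expansion or by noting that A is similar to its Jordan form J, which has the same characteristic polynomial as A) gives
  χ_A(x) = x^4 + 8*x^3 + 24*x^2 + 32*x + 16
which factors as (x + 2)^4. The eigenvalues (with algebraic multiplicities) are λ = -2 with multiplicity 4.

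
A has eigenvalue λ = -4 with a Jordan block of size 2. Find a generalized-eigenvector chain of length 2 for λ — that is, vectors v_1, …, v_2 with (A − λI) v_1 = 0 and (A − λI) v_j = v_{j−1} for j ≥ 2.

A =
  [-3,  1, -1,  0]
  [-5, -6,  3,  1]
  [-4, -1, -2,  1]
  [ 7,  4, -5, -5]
A Jordan chain for λ = -4 of length 2:
v_1 = (1, -5, -4, 7)ᵀ
v_2 = (1, 0, 0, 0)ᵀ

Let N = A − (-4)·I. We want v_2 with N^2 v_2 = 0 but N^1 v_2 ≠ 0; then v_{j-1} := N · v_j for j = 2, …, 2.

Pick v_2 = (1, 0, 0, 0)ᵀ.
Then v_1 = N · v_2 = (1, -5, -4, 7)ᵀ.

Sanity check: (A − (-4)·I) v_1 = (0, 0, 0, 0)ᵀ = 0. ✓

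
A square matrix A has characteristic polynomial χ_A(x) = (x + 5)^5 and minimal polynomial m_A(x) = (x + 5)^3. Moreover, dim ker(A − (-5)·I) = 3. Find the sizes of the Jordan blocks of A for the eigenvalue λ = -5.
Block sizes for λ = -5: [3, 1, 1]

Step 1 — from the characteristic polynomial, algebraic multiplicity of λ = -5 is 5. From dim ker(A − (-5)·I) = 3, there are exactly 3 Jordan blocks for λ = -5.
Step 2 — from the minimal polynomial, the factor (x + 5)^3 tells us the largest block for λ = -5 has size 3.
Step 3 — with total size 5, 3 blocks, and largest block 3, the block sizes (in nonincreasing order) are [3, 1, 1].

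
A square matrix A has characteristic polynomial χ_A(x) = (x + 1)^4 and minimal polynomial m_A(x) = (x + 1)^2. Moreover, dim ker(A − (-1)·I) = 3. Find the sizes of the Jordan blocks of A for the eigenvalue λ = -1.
Block sizes for λ = -1: [2, 1, 1]

Step 1 — from the characteristic polynomial, algebraic multiplicity of λ = -1 is 4. From dim ker(A − (-1)·I) = 3, there are exactly 3 Jordan blocks for λ = -1.
Step 2 — from the minimal polynomial, the factor (x + 1)^2 tells us the largest block for λ = -1 has size 2.
Step 3 — with total size 4, 3 blocks, and largest block 2, the block sizes (in nonincreasing order) are [2, 1, 1].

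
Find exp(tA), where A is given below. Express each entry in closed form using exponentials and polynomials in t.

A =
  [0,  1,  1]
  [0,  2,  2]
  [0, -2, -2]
e^{tA} =
  [1, t, t]
  [0, 2*t + 1, 2*t]
  [0, -2*t, 1 - 2*t]

Strategy: write A = P · J · P⁻¹ where J is a Jordan canonical form, so e^{tA} = P · e^{tJ} · P⁻¹, and e^{tJ} can be computed block-by-block.

A has Jordan form
J =
  [0, 1, 0]
  [0, 0, 0]
  [0, 0, 0]
(up to reordering of blocks).

Per-block formulas:
  For a 2×2 Jordan block J_2(0): exp(t · J_2(0)) = e^(0t)·(I + t·N), where N is the 2×2 nilpotent shift.
  For a 1×1 block at λ = 0: exp(t · [0]) = [e^(0t)].

After assembling e^{tJ} and conjugating by P, we get:

e^{tA} =
  [1, t, t]
  [0, 2*t + 1, 2*t]
  [0, -2*t, 1 - 2*t]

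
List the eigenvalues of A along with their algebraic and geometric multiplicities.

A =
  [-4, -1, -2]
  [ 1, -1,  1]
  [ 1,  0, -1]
λ = -2: alg = 3, geom = 1

Step 1 — factor the characteristic polynomial to read off the algebraic multiplicities:
  χ_A(x) = (x + 2)^3

Step 2 — compute geometric multiplicities via the rank-nullity identity g(λ) = n − rank(A − λI):
  rank(A − (-2)·I) = 2, so dim ker(A − (-2)·I) = n − 2 = 1

Summary:
  λ = -2: algebraic multiplicity = 3, geometric multiplicity = 1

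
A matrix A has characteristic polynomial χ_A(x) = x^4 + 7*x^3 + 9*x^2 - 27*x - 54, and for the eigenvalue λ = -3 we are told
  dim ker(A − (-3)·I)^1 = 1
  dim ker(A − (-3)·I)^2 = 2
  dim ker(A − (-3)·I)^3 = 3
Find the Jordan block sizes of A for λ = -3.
Block sizes for λ = -3: [3]

From the dimensions of kernels of powers, the number of Jordan blocks of size at least j is d_j − d_{j−1} where d_j = dim ker(N^j) (with d_0 = 0). Computing the differences gives [1, 1, 1].
The number of blocks of size exactly k is (#blocks of size ≥ k) − (#blocks of size ≥ k + 1), so the partition is: 1 block(s) of size 3.
In nonincreasing order the block sizes are [3].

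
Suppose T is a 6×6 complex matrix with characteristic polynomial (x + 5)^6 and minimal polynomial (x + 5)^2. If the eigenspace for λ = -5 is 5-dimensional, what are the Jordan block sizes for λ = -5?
Block sizes for λ = -5: [2, 1, 1, 1, 1]

Step 1 — from the characteristic polynomial, algebraic multiplicity of λ = -5 is 6. From dim ker(T − (-5)·I) = 5, there are exactly 5 Jordan blocks for λ = -5.
Step 2 — from the minimal polynomial, the factor (x + 5)^2 tells us the largest block for λ = -5 has size 2.
Step 3 — with total size 6, 5 blocks, and largest block 2, the block sizes (in nonincreasing order) are [2, 1, 1, 1, 1].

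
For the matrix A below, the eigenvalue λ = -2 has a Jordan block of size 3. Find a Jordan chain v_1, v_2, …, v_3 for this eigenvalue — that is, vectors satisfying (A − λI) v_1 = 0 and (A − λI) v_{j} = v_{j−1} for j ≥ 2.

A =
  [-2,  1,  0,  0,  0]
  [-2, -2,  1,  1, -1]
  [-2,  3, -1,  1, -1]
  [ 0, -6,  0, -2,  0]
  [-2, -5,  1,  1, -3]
A Jordan chain for λ = -2 of length 3:
v_1 = (-2, 0, -6, 12, 10)ᵀ
v_2 = (0, -2, -2, 0, -2)ᵀ
v_3 = (1, 0, 0, 0, 0)ᵀ

Let N = A − (-2)·I. We want v_3 with N^3 v_3 = 0 but N^2 v_3 ≠ 0; then v_{j-1} := N · v_j for j = 3, …, 2.

Pick v_3 = (1, 0, 0, 0, 0)ᵀ.
Then v_2 = N · v_3 = (0, -2, -2, 0, -2)ᵀ.
Then v_1 = N · v_2 = (-2, 0, -6, 12, 10)ᵀ.

Sanity check: (A − (-2)·I) v_1 = (0, 0, 0, 0, 0)ᵀ = 0. ✓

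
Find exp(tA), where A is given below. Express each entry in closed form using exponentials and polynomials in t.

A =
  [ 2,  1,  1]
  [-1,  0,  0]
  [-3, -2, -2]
e^{tA} =
  [2*t + 1, t, t]
  [-t^2 - t, 1 - t^2/2, -t^2/2]
  [t^2 - 3*t, t^2/2 - 2*t, t^2/2 - 2*t + 1]

Strategy: write A = P · J · P⁻¹ where J is a Jordan canonical form, so e^{tA} = P · e^{tJ} · P⁻¹, and e^{tJ} can be computed block-by-block.

A has Jordan form
J =
  [0, 1, 0]
  [0, 0, 1]
  [0, 0, 0]
(up to reordering of blocks).

Per-block formulas:
  For a 3×3 Jordan block J_3(0): exp(t · J_3(0)) = e^(0t)·(I + t·N + (t^2/2)·N^2), where N is the 3×3 nilpotent shift.

After assembling e^{tJ} and conjugating by P, we get:

e^{tA} =
  [2*t + 1, t, t]
  [-t^2 - t, 1 - t^2/2, -t^2/2]
  [t^2 - 3*t, t^2/2 - 2*t, t^2/2 - 2*t + 1]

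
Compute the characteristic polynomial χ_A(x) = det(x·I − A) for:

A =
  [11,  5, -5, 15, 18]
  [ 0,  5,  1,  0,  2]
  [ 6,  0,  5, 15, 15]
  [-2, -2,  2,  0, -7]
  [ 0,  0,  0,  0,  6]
x^5 - 27*x^4 + 291*x^3 - 1565*x^2 + 4200*x - 4500

Expanding det(x·I − A) (e.g. by cofactor expansion or by noting that A is similar to its Jordan form J, which has the same characteristic polynomial as A) gives
  χ_A(x) = x^5 - 27*x^4 + 291*x^3 - 1565*x^2 + 4200*x - 4500
which factors as (x - 6)^2*(x - 5)^3. The eigenvalues (with algebraic multiplicities) are λ = 5 with multiplicity 3, λ = 6 with multiplicity 2.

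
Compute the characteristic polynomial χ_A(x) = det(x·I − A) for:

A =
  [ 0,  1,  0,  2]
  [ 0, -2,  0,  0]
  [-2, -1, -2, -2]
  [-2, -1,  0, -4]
x^4 + 8*x^3 + 24*x^2 + 32*x + 16

Expanding det(x·I − A) (e.g. by cofactor expansion or by noting that A is similar to its Jordan form J, which has the same characteristic polynomial as A) gives
  χ_A(x) = x^4 + 8*x^3 + 24*x^2 + 32*x + 16
which factors as (x + 2)^4. The eigenvalues (with algebraic multiplicities) are λ = -2 with multiplicity 4.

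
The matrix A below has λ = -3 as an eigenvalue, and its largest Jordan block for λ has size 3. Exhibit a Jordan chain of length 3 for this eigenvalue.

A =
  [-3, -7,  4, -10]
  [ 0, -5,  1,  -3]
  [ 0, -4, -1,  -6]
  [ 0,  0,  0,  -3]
A Jordan chain for λ = -3 of length 3:
v_1 = (-2, 0, 0, 0)ᵀ
v_2 = (-7, -2, -4, 0)ᵀ
v_3 = (0, 1, 0, 0)ᵀ

Let N = A − (-3)·I. We want v_3 with N^3 v_3 = 0 but N^2 v_3 ≠ 0; then v_{j-1} := N · v_j for j = 3, …, 2.

Pick v_3 = (0, 1, 0, 0)ᵀ.
Then v_2 = N · v_3 = (-7, -2, -4, 0)ᵀ.
Then v_1 = N · v_2 = (-2, 0, 0, 0)ᵀ.

Sanity check: (A − (-3)·I) v_1 = (0, 0, 0, 0)ᵀ = 0. ✓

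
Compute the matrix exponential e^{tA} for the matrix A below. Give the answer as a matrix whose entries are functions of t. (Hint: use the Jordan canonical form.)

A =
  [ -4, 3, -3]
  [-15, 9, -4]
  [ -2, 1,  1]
e^{tA} =
  [-3*t^2*exp(2*t)/2 - 6*t*exp(2*t) + exp(2*t), 3*t*exp(2*t), 9*t^2*exp(2*t)/2 - 3*t*exp(2*t)]
  [-7*t^2*exp(2*t)/2 - 15*t*exp(2*t), 7*t*exp(2*t) + exp(2*t), 21*t^2*exp(2*t)/2 - 4*t*exp(2*t)]
  [-t^2*exp(2*t)/2 - 2*t*exp(2*t), t*exp(2*t), 3*t^2*exp(2*t)/2 - t*exp(2*t) + exp(2*t)]

Strategy: write A = P · J · P⁻¹ where J is a Jordan canonical form, so e^{tA} = P · e^{tJ} · P⁻¹, and e^{tJ} can be computed block-by-block.

A has Jordan form
J =
  [2, 1, 0]
  [0, 2, 1]
  [0, 0, 2]
(up to reordering of blocks).

Per-block formulas:
  For a 3×3 Jordan block J_3(2): exp(t · J_3(2)) = e^(2t)·(I + t·N + (t^2/2)·N^2), where N is the 3×3 nilpotent shift.

After assembling e^{tJ} and conjugating by P, we get:

e^{tA} =
  [-3*t^2*exp(2*t)/2 - 6*t*exp(2*t) + exp(2*t), 3*t*exp(2*t), 9*t^2*exp(2*t)/2 - 3*t*exp(2*t)]
  [-7*t^2*exp(2*t)/2 - 15*t*exp(2*t), 7*t*exp(2*t) + exp(2*t), 21*t^2*exp(2*t)/2 - 4*t*exp(2*t)]
  [-t^2*exp(2*t)/2 - 2*t*exp(2*t), t*exp(2*t), 3*t^2*exp(2*t)/2 - t*exp(2*t) + exp(2*t)]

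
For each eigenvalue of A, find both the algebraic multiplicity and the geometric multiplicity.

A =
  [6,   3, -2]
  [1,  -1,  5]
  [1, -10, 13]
λ = 6: alg = 3, geom = 1

Step 1 — factor the characteristic polynomial to read off the algebraic multiplicities:
  χ_A(x) = (x - 6)^3

Step 2 — compute geometric multiplicities via the rank-nullity identity g(λ) = n − rank(A − λI):
  rank(A − (6)·I) = 2, so dim ker(A − (6)·I) = n − 2 = 1

Summary:
  λ = 6: algebraic multiplicity = 3, geometric multiplicity = 1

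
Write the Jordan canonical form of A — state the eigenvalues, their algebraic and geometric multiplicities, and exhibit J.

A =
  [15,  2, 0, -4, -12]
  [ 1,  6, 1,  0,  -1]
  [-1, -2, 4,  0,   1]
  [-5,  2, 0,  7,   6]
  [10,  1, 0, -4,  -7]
J_3(5) ⊕ J_2(5)

The characteristic polynomial is
  det(x·I − A) = x^5 - 25*x^4 + 250*x^3 - 1250*x^2 + 3125*x - 3125 = (x - 5)^5

Eigenvalues and multiplicities (the geometric multiplicity of λ is n − rank(A − λI), which equals the number of Jordan blocks for λ):
  λ = 5: algebraic multiplicity = 5, geometric multiplicity = 2

Determining the block sizes for each eigenvalue:
  λ = 5: with am = 5 and gm = 2, the partition is not yet determined (e.g. several partitions of 5 into 2 parts exist). Let N = A − (5)·I. Computing rank(N^1) = 3, rank(N^2) = 1, rank(N^3) = 0; the number of blocks of size ≥ j is rank(N^{j−1}) − rank(N^j), giving [2, 2, 1]. So we have 1 block(s) of size 3, 1 block(s) of size 2 → block sizes [3, 2]

Assembling the blocks gives a Jordan form
J =
  [5, 1, 0, 0, 0]
  [0, 5, 1, 0, 0]
  [0, 0, 5, 0, 0]
  [0, 0, 0, 5, 1]
  [0, 0, 0, 0, 5]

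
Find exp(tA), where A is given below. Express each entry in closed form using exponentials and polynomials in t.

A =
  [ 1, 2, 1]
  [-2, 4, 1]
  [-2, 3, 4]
e^{tA} =
  [-t^2*exp(3*t) - 2*t*exp(3*t) + exp(3*t), t^2*exp(3*t)/2 + 2*t*exp(3*t), t^2*exp(3*t)/2 + t*exp(3*t)]
  [-2*t*exp(3*t), t*exp(3*t) + exp(3*t), t*exp(3*t)]
  [-2*t^2*exp(3*t) - 2*t*exp(3*t), t^2*exp(3*t) + 3*t*exp(3*t), t^2*exp(3*t) + t*exp(3*t) + exp(3*t)]

Strategy: write A = P · J · P⁻¹ where J is a Jordan canonical form, so e^{tA} = P · e^{tJ} · P⁻¹, and e^{tJ} can be computed block-by-block.

A has Jordan form
J =
  [3, 1, 0]
  [0, 3, 1]
  [0, 0, 3]
(up to reordering of blocks).

Per-block formulas:
  For a 3×3 Jordan block J_3(3): exp(t · J_3(3)) = e^(3t)·(I + t·N + (t^2/2)·N^2), where N is the 3×3 nilpotent shift.

After assembling e^{tJ} and conjugating by P, we get:

e^{tA} =
  [-t^2*exp(3*t) - 2*t*exp(3*t) + exp(3*t), t^2*exp(3*t)/2 + 2*t*exp(3*t), t^2*exp(3*t)/2 + t*exp(3*t)]
  [-2*t*exp(3*t), t*exp(3*t) + exp(3*t), t*exp(3*t)]
  [-2*t^2*exp(3*t) - 2*t*exp(3*t), t^2*exp(3*t) + 3*t*exp(3*t), t^2*exp(3*t) + t*exp(3*t) + exp(3*t)]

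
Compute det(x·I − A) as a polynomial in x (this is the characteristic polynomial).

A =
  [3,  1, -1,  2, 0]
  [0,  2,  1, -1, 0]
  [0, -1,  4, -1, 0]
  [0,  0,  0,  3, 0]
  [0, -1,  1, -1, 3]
x^5 - 15*x^4 + 90*x^3 - 270*x^2 + 405*x - 243

Expanding det(x·I − A) (e.g. by cofactor expansion or by noting that A is similar to its Jordan form J, which has the same characteristic polynomial as A) gives
  χ_A(x) = x^5 - 15*x^4 + 90*x^3 - 270*x^2 + 405*x - 243
which factors as (x - 3)^5. The eigenvalues (with algebraic multiplicities) are λ = 3 with multiplicity 5.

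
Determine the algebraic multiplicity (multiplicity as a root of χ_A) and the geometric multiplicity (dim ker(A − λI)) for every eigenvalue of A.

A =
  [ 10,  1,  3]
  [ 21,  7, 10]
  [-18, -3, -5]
λ = 4: alg = 3, geom = 1

Step 1 — factor the characteristic polynomial to read off the algebraic multiplicities:
  χ_A(x) = (x - 4)^3

Step 2 — compute geometric multiplicities via the rank-nullity identity g(λ) = n − rank(A − λI):
  rank(A − (4)·I) = 2, so dim ker(A − (4)·I) = n − 2 = 1

Summary:
  λ = 4: algebraic multiplicity = 3, geometric multiplicity = 1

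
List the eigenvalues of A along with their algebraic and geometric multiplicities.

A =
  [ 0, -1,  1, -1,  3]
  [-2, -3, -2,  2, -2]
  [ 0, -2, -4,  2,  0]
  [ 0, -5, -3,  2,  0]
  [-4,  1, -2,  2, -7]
λ = -3: alg = 2, geom = 1; λ = -2: alg = 3, geom = 1

Step 1 — factor the characteristic polynomial to read off the algebraic multiplicities:
  χ_A(x) = (x + 2)^3*(x + 3)^2

Step 2 — compute geometric multiplicities via the rank-nullity identity g(λ) = n − rank(A − λI):
  rank(A − (-3)·I) = 4, so dim ker(A − (-3)·I) = n − 4 = 1
  rank(A − (-2)·I) = 4, so dim ker(A − (-2)·I) = n − 4 = 1

Summary:
  λ = -3: algebraic multiplicity = 2, geometric multiplicity = 1
  λ = -2: algebraic multiplicity = 3, geometric multiplicity = 1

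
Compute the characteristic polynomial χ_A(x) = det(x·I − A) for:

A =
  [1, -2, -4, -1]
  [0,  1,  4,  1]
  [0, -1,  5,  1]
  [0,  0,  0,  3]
x^4 - 10*x^3 + 36*x^2 - 54*x + 27

Expanding det(x·I − A) (e.g. by cofactor expansion or by noting that A is similar to its Jordan form J, which has the same characteristic polynomial as A) gives
  χ_A(x) = x^4 - 10*x^3 + 36*x^2 - 54*x + 27
which factors as (x - 3)^3*(x - 1). The eigenvalues (with algebraic multiplicities) are λ = 1 with multiplicity 1, λ = 3 with multiplicity 3.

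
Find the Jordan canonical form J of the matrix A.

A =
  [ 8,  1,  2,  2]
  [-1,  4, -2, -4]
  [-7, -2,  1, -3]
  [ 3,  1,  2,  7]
J_2(5) ⊕ J_2(5)

The characteristic polynomial is
  det(x·I − A) = x^4 - 20*x^3 + 150*x^2 - 500*x + 625 = (x - 5)^4

Eigenvalues and multiplicities (the geometric multiplicity of λ is n − rank(A − λI), which equals the number of Jordan blocks for λ):
  λ = 5: algebraic multiplicity = 4, geometric multiplicity = 2

Determining the block sizes for each eigenvalue:
  λ = 5: with am = 4 and gm = 2, the partition is not yet determined (e.g. several partitions of 4 into 2 parts exist). Let N = A − (5)·I. Computing rank(N^1) = 2, rank(N^2) = 0; the number of blocks of size ≥ j is rank(N^{j−1}) − rank(N^j), giving [2, 2]. So we have 2 block(s) of size 2 → block sizes [2, 2]

Assembling the blocks gives a Jordan form
J =
  [5, 1, 0, 0]
  [0, 5, 0, 0]
  [0, 0, 5, 1]
  [0, 0, 0, 5]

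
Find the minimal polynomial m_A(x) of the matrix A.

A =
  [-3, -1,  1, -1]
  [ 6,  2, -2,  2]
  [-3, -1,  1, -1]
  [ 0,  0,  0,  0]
x^2

The characteristic polynomial is χ_A(x) = x^4, so the eigenvalues are known. The minimal polynomial is
  m_A(x) = Π_λ (x − λ)^{k_λ}
where k_λ is the size of the *largest* Jordan block for λ (equivalently, the smallest k with (A − λI)^k v = 0 for every generalised eigenvector v of λ).

  λ = 0: largest Jordan block has size 2, contributing (x − 0)^2

So m_A(x) = x^2 = x^2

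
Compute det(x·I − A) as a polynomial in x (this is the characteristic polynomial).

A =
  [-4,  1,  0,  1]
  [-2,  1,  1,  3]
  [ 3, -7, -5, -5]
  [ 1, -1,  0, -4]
x^4 + 12*x^3 + 54*x^2 + 108*x + 81

Expanding det(x·I − A) (e.g. by cofactor expansion or by noting that A is similar to its Jordan form J, which has the same characteristic polynomial as A) gives
  χ_A(x) = x^4 + 12*x^3 + 54*x^2 + 108*x + 81
which factors as (x + 3)^4. The eigenvalues (with algebraic multiplicities) are λ = -3 with multiplicity 4.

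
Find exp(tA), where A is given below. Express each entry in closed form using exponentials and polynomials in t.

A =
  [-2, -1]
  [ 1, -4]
e^{tA} =
  [t*exp(-3*t) + exp(-3*t), -t*exp(-3*t)]
  [t*exp(-3*t), -t*exp(-3*t) + exp(-3*t)]

Strategy: write A = P · J · P⁻¹ where J is a Jordan canonical form, so e^{tA} = P · e^{tJ} · P⁻¹, and e^{tJ} can be computed block-by-block.

A has Jordan form
J =
  [-3,  1]
  [ 0, -3]
(up to reordering of blocks).

Per-block formulas:
  For a 2×2 Jordan block J_2(-3): exp(t · J_2(-3)) = e^(-3t)·(I + t·N), where N is the 2×2 nilpotent shift.

After assembling e^{tJ} and conjugating by P, we get:

e^{tA} =
  [t*exp(-3*t) + exp(-3*t), -t*exp(-3*t)]
  [t*exp(-3*t), -t*exp(-3*t) + exp(-3*t)]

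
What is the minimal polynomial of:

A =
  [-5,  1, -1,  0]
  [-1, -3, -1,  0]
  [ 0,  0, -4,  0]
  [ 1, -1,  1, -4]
x^2 + 8*x + 16

The characteristic polynomial is χ_A(x) = (x + 4)^4, so the eigenvalues are known. The minimal polynomial is
  m_A(x) = Π_λ (x − λ)^{k_λ}
where k_λ is the size of the *largest* Jordan block for λ (equivalently, the smallest k with (A − λI)^k v = 0 for every generalised eigenvector v of λ).

  λ = -4: largest Jordan block has size 2, contributing (x + 4)^2

So m_A(x) = (x + 4)^2 = x^2 + 8*x + 16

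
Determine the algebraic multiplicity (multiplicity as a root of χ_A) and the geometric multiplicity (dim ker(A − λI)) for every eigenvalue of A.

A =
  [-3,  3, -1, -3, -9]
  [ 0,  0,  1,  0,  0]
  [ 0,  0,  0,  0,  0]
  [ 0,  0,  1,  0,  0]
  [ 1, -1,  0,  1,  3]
λ = 0: alg = 5, geom = 3

Step 1 — factor the characteristic polynomial to read off the algebraic multiplicities:
  χ_A(x) = x^5

Step 2 — compute geometric multiplicities via the rank-nullity identity g(λ) = n − rank(A − λI):
  rank(A − (0)·I) = 2, so dim ker(A − (0)·I) = n − 2 = 3

Summary:
  λ = 0: algebraic multiplicity = 5, geometric multiplicity = 3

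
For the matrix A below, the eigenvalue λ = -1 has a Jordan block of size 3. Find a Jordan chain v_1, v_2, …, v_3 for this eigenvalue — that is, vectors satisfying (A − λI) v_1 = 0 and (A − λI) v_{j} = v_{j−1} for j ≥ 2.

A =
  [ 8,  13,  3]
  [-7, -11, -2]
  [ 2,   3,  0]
A Jordan chain for λ = -1 of length 3:
v_1 = (-4, 3, -1)ᵀ
v_2 = (9, -7, 2)ᵀ
v_3 = (1, 0, 0)ᵀ

Let N = A − (-1)·I. We want v_3 with N^3 v_3 = 0 but N^2 v_3 ≠ 0; then v_{j-1} := N · v_j for j = 3, …, 2.

Pick v_3 = (1, 0, 0)ᵀ.
Then v_2 = N · v_3 = (9, -7, 2)ᵀ.
Then v_1 = N · v_2 = (-4, 3, -1)ᵀ.

Sanity check: (A − (-1)·I) v_1 = (0, 0, 0)ᵀ = 0. ✓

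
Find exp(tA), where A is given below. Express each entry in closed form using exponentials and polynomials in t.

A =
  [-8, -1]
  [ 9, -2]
e^{tA} =
  [-3*t*exp(-5*t) + exp(-5*t), -t*exp(-5*t)]
  [9*t*exp(-5*t), 3*t*exp(-5*t) + exp(-5*t)]

Strategy: write A = P · J · P⁻¹ where J is a Jordan canonical form, so e^{tA} = P · e^{tJ} · P⁻¹, and e^{tJ} can be computed block-by-block.

A has Jordan form
J =
  [-5,  1]
  [ 0, -5]
(up to reordering of blocks).

Per-block formulas:
  For a 2×2 Jordan block J_2(-5): exp(t · J_2(-5)) = e^(-5t)·(I + t·N), where N is the 2×2 nilpotent shift.

After assembling e^{tJ} and conjugating by P, we get:

e^{tA} =
  [-3*t*exp(-5*t) + exp(-5*t), -t*exp(-5*t)]
  [9*t*exp(-5*t), 3*t*exp(-5*t) + exp(-5*t)]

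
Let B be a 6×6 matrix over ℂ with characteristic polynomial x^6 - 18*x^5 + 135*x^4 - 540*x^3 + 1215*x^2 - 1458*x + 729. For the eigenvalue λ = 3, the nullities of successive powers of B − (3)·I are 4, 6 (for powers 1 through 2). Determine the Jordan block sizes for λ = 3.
Block sizes for λ = 3: [2, 2, 1, 1]

From the dimensions of kernels of powers, the number of Jordan blocks of size at least j is d_j − d_{j−1} where d_j = dim ker(N^j) (with d_0 = 0). Computing the differences gives [4, 2].
The number of blocks of size exactly k is (#blocks of size ≥ k) − (#blocks of size ≥ k + 1), so the partition is: 2 block(s) of size 1, 2 block(s) of size 2.
In nonincreasing order the block sizes are [2, 2, 1, 1].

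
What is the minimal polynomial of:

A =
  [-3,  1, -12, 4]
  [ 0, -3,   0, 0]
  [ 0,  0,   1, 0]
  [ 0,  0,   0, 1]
x^3 + 5*x^2 + 3*x - 9

The characteristic polynomial is χ_A(x) = (x - 1)^2*(x + 3)^2, so the eigenvalues are known. The minimal polynomial is
  m_A(x) = Π_λ (x − λ)^{k_λ}
where k_λ is the size of the *largest* Jordan block for λ (equivalently, the smallest k with (A − λI)^k v = 0 for every generalised eigenvector v of λ).

  λ = -3: largest Jordan block has size 2, contributing (x + 3)^2
  λ = 1: largest Jordan block has size 1, contributing (x − 1)

So m_A(x) = (x - 1)*(x + 3)^2 = x^3 + 5*x^2 + 3*x - 9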